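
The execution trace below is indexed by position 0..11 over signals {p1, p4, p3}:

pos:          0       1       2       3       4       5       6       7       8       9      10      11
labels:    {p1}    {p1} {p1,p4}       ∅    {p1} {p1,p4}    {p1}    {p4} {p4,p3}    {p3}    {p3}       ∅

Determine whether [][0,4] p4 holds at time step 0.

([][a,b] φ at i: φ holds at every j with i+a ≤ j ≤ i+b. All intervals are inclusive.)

Check p4 at every j in [0,4]:
  j=0: false
  j=1: false
  j=2: true
  j=3: false
  j=4: false
Fails at j=0 → formula fails.

No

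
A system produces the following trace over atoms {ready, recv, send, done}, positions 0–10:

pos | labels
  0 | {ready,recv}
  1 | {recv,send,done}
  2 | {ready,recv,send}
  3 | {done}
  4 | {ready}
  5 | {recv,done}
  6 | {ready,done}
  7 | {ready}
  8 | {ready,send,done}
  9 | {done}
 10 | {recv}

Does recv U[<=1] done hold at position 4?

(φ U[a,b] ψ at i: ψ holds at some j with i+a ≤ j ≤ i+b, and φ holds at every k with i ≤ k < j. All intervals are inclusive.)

False

Need some j in [4,5] with done, and recv at every k in [4,j-1].
  j=4: done false.
  j=5: done holds, but recv fails at k=4 → not this j.
No j in the window works → until fails.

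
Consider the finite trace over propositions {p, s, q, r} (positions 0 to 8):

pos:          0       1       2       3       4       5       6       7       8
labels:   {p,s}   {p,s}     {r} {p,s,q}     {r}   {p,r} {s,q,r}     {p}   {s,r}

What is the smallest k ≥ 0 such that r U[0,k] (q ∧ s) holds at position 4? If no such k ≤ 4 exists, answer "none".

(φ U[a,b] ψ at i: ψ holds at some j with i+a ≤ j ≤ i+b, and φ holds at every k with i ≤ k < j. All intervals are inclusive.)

Need earliest j ≥ 4 with (q ∧ s), and r at every k in [4,j-1].
  j=4: rhs fails.
  j=5: rhs fails.
  j=6: rhs holds; lhs holds on [4,5]. k = 2.

2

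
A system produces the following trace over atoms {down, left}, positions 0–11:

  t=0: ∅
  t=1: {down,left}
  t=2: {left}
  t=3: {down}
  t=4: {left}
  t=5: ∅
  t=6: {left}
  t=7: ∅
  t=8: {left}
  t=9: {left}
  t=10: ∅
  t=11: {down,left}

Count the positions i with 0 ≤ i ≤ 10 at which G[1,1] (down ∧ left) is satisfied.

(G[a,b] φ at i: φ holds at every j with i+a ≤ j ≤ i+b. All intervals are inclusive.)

Evaluate at each i in [0,10]:
  i=0: ✓ (all of [1,1])
  i=1: ✗ (fails at j=2)
  i=2: ✗ (fails at j=3)
  i=3: ✗ (fails at j=4)
  i=4: ✗ (fails at j=5)
  i=5: ✗ (fails at j=6)
  i=6: ✗ (fails at j=7)
  i=7: ✗ (fails at j=8)
  i=8: ✗ (fails at j=9)
  i=9: ✗ (fails at j=10)
  i=10: ✓ (all of [11,11])
Positions where it holds: {0, 10} → 2.

2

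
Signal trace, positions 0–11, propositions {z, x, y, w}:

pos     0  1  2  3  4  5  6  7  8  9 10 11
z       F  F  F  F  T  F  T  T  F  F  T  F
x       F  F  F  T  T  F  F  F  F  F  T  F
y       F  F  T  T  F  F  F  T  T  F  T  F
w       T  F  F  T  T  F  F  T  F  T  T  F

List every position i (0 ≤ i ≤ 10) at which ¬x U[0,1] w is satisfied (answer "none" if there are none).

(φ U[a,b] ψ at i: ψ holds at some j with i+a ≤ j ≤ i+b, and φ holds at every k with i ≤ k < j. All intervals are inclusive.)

Evaluate at each i in [0,10]:
  i=0: ✓ (rhs at j=0)
  i=1: ✗ (no rhs in [1,2])
  i=2: ✓ (rhs at j=3; lhs holds on [2,2])
  i=3: ✓ (rhs at j=3)
  i=4: ✓ (rhs at j=4)
  i=5: ✗ (no rhs in [5,6])
  i=6: ✓ (rhs at j=7; lhs holds on [6,6])
  i=7: ✓ (rhs at j=7)
  i=8: ✓ (rhs at j=9; lhs holds on [8,8])
  i=9: ✓ (rhs at j=9)
  i=10: ✓ (rhs at j=10)

0, 2, 3, 4, 6, 7, 8, 9, 10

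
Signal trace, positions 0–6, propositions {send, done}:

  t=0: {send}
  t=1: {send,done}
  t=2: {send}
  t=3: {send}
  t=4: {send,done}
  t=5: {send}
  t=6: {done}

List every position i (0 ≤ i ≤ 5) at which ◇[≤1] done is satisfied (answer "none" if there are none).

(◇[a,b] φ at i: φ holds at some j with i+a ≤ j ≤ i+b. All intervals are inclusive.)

Evaluate at each i in [0,5]:
  i=0: ✓ (witness j=1)
  i=1: ✓ (witness j=1)
  i=2: ✗ (none in [2,3])
  i=3: ✓ (witness j=4)
  i=4: ✓ (witness j=4)
  i=5: ✓ (witness j=6)

0, 1, 3, 4, 5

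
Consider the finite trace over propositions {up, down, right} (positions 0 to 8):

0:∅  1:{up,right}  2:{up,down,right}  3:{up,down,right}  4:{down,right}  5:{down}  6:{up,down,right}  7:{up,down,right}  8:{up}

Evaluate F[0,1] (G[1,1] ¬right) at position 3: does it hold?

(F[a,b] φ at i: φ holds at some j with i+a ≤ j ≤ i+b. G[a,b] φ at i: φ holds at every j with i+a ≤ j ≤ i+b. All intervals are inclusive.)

True

Check G[1,1] ¬right at each j in [3,4]:
  j=3: fails at 4
  j=4: holds on [5,5]
Found at j=4 → formula holds.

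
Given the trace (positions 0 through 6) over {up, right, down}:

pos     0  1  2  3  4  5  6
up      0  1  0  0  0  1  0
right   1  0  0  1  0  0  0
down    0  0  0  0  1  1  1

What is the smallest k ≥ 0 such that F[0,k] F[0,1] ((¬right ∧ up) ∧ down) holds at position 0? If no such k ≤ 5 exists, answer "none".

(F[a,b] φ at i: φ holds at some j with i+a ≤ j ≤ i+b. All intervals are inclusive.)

Scan j = 0,1,… for F[0,1] ((¬right ∧ up) ∧ down):
  j=0: fails
  j=1: fails
  j=2: fails
  j=3: fails
  j=4: holds
First hit at j=4, so smallest k = 4-0 = 4.

4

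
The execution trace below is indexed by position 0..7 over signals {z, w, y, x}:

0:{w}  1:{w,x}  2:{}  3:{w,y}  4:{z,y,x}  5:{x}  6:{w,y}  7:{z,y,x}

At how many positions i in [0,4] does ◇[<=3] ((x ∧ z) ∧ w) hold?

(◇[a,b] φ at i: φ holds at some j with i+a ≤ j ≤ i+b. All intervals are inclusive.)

Evaluate at each i in [0,4]:
  i=0: ✗ (none in [0,3])
  i=1: ✗ (none in [1,4])
  i=2: ✗ (none in [2,5])
  i=3: ✗ (none in [3,6])
  i=4: ✗ (none in [4,7])
Positions where it holds: {} → 0.

0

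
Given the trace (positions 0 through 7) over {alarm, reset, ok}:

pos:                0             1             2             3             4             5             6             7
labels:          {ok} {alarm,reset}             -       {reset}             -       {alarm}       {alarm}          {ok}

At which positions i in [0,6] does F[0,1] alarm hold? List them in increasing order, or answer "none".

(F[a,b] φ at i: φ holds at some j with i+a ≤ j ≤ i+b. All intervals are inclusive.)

Evaluate at each i in [0,6]:
  i=0: ✓ (witness j=1)
  i=1: ✓ (witness j=1)
  i=2: ✗ (none in [2,3])
  i=3: ✗ (none in [3,4])
  i=4: ✓ (witness j=5)
  i=5: ✓ (witness j=5)
  i=6: ✓ (witness j=6)

0, 1, 4, 5, 6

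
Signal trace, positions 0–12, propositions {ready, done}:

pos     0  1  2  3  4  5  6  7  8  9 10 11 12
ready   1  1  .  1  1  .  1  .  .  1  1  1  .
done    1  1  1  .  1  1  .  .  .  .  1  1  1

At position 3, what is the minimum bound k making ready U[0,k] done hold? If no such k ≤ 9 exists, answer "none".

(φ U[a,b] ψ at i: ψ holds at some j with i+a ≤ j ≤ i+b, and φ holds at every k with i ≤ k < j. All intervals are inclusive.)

1

Need earliest j ≥ 3 with done, and ready at every k in [3,j-1].
  j=3: rhs fails.
  j=4: rhs holds; lhs holds on [3,3]. k = 1.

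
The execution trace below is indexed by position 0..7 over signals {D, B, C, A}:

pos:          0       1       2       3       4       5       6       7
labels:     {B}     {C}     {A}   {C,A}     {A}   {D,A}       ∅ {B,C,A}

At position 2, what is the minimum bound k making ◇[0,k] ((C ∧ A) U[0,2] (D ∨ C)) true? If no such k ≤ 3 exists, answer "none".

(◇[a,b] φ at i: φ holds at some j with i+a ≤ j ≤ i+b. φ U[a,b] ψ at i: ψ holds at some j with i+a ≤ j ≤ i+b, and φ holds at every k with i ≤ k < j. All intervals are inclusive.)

1

Scan j = 2,3,… for ((C ∧ A) U[0,2] (D ∨ C)):
  j=2: fails
  j=3: holds
First hit at j=3, so smallest k = 3-2 = 1.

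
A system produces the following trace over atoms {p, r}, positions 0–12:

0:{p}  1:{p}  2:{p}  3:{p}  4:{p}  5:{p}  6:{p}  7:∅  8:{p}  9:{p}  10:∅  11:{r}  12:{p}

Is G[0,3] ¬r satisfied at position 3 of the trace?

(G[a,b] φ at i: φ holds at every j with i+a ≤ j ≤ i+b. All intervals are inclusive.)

Check ¬r at every j in [3,6]:
  j=3: true
  j=4: true
  j=5: true
  j=6: true
All positions satisfy it → formula holds.

True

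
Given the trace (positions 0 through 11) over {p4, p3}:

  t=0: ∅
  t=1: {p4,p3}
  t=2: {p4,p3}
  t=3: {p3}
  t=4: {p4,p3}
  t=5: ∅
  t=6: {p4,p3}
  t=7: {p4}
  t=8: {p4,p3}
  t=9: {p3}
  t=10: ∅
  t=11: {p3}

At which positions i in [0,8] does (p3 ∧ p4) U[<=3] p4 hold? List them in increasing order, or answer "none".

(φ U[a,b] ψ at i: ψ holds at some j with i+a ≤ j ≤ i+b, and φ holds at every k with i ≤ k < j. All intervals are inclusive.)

Evaluate at each i in [0,8]:
  i=0: ✗ (lhs fails at k=0 before rhs at j=1)
  i=1: ✓ (rhs at j=1)
  i=2: ✓ (rhs at j=2)
  i=3: ✗ (lhs fails at k=3 before rhs at j=4)
  i=4: ✓ (rhs at j=4)
  i=5: ✗ (lhs fails at k=5 before rhs at j=6)
  i=6: ✓ (rhs at j=6)
  i=7: ✓ (rhs at j=7)
  i=8: ✓ (rhs at j=8)

1, 2, 4, 6, 7, 8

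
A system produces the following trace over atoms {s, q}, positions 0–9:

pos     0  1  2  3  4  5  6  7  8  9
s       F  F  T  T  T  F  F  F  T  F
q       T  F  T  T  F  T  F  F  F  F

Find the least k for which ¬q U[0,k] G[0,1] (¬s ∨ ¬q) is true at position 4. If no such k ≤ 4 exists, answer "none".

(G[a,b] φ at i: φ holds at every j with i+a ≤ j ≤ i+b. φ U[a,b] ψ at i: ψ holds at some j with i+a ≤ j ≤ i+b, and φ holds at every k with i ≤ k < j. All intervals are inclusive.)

0

Need earliest j ≥ 4 with G[0,1] (¬s ∨ ¬q), and ¬q at every k in [4,j-1].
  j=4: rhs holds (empty prefix). k = 0.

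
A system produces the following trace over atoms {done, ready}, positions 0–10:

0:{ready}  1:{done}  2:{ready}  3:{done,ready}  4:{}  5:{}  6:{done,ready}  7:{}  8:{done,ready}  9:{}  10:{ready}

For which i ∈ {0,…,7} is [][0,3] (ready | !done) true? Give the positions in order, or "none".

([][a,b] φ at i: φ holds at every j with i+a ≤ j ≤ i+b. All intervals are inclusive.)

2, 3, 4, 5, 6, 7

Evaluate at each i in [0,7]:
  i=0: ✗ (fails at j=1)
  i=1: ✗ (fails at j=1)
  i=2: ✓ (all of [2,5])
  i=3: ✓ (all of [3,6])
  i=4: ✓ (all of [4,7])
  i=5: ✓ (all of [5,8])
  i=6: ✓ (all of [6,9])
  i=7: ✓ (all of [7,10])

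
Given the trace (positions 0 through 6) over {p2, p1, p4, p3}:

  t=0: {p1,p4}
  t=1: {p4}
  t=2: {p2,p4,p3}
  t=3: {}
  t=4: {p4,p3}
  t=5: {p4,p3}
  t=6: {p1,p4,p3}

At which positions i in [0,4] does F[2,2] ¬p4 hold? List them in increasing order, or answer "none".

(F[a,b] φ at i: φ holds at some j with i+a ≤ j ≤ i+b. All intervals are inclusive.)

Evaluate at each i in [0,4]:
  i=0: ✗ (none in [2,2])
  i=1: ✓ (witness j=3)
  i=2: ✗ (none in [4,4])
  i=3: ✗ (none in [5,5])
  i=4: ✗ (none in [6,6])

1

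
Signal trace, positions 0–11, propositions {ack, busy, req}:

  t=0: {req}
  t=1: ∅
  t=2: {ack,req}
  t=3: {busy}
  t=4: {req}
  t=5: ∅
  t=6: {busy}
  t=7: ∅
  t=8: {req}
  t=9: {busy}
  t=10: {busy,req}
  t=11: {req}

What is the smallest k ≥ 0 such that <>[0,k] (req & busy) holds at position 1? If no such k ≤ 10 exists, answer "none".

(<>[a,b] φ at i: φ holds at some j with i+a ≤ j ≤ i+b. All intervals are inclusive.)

9

Scan j = 1,2,… for (req & busy):
  j=1: fails
  j=2: fails
  j=3: fails
  j=4: fails
  j=5: fails
  j=6: fails
  j=7: fails
  j=8: fails
  j=9: fails
  j=10: holds
First hit at j=10, so smallest k = 10-1 = 9.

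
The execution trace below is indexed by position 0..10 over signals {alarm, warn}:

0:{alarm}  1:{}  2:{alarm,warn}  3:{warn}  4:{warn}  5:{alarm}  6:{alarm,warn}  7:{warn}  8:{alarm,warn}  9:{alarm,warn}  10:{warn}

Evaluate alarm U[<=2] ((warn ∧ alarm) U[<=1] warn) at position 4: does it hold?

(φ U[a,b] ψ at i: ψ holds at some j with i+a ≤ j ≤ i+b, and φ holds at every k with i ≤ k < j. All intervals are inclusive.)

True

Need some j in [4,6] with ((warn ∧ alarm) U[<=1] warn), and alarm at every k in [4,j-1].
  j=4: ((warn ∧ alarm) U[<=1] warn) holds; no prefix to check → satisfied.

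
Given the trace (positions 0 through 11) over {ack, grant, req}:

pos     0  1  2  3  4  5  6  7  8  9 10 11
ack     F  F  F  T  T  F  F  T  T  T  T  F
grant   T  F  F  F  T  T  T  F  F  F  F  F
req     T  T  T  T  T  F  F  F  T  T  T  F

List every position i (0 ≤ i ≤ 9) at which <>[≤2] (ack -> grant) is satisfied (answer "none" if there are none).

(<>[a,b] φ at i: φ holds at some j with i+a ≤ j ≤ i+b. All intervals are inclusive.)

0, 1, 2, 3, 4, 5, 6, 9

Evaluate at each i in [0,9]:
  i=0: ✓ (witness j=0)
  i=1: ✓ (witness j=1)
  i=2: ✓ (witness j=2)
  i=3: ✓ (witness j=4)
  i=4: ✓ (witness j=4)
  i=5: ✓ (witness j=5)
  i=6: ✓ (witness j=6)
  i=7: ✗ (none in [7,9])
  i=8: ✗ (none in [8,10])
  i=9: ✓ (witness j=11)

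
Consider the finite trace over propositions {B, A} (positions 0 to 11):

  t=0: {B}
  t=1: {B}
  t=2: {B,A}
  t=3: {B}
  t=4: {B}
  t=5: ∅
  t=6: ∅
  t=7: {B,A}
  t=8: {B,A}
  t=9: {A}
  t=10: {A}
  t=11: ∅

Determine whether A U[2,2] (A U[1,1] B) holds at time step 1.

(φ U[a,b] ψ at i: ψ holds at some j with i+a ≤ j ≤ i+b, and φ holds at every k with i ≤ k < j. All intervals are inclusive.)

Need some j in [3,3] with (A U[1,1] B), and A at every k in [1,j-1].
  j=3: (A U[1,1] B) — fails.
No j in the window works → until fails.

No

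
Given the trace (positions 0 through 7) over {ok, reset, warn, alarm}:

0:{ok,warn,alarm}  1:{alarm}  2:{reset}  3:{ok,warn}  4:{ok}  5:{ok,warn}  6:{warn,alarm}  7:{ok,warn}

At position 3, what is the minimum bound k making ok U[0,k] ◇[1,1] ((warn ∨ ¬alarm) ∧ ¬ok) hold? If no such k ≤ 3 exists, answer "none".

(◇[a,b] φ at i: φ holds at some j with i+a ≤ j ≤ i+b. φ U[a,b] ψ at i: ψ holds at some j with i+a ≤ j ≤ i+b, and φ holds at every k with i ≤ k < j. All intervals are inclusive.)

Need earliest j ≥ 3 with ◇[1,1] ((warn ∨ ¬alarm) ∧ ¬ok), and ok at every k in [3,j-1].
  j=3: rhs fails.
  j=4: rhs fails.
  j=5: rhs holds; lhs holds on [3,4]. k = 2.

2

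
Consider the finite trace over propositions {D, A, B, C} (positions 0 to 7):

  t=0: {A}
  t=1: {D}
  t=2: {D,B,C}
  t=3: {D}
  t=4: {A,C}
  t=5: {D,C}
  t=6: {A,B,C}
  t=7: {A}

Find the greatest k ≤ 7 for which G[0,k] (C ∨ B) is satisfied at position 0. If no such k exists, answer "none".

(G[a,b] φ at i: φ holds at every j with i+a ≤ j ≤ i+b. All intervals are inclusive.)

none

(C ∨ B) must hold from j=0 onward; find where it first fails.
  j=0: fails → no k works.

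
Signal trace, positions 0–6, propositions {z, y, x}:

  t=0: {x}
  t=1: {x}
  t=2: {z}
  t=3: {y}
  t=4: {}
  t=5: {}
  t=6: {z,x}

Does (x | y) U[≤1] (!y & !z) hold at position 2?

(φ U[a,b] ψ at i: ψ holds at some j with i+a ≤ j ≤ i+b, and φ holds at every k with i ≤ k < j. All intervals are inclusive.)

Need some j in [2,3] with (!y & !z), and (x | y) at every k in [2,j-1].
  j=2: (!y & !z) false.
  j=3: (!y & !z) false.
No j in the window works → until fails.

Does not hold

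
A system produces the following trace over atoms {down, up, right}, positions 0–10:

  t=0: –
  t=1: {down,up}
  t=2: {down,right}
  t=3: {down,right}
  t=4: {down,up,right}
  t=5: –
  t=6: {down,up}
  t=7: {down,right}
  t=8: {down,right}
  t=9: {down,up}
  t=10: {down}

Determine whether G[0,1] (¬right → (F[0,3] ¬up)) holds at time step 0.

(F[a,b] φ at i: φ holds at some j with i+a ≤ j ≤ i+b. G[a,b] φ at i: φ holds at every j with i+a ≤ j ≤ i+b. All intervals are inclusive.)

True

Check (¬right → (F[0,3] ¬up)) at every j in [0,1]:
  j=0: antecedent true; consequent holds (witness at 0) → ✓
  j=1: antecedent true; consequent holds (witness at 2) → ✓
All positions satisfy it → formula holds.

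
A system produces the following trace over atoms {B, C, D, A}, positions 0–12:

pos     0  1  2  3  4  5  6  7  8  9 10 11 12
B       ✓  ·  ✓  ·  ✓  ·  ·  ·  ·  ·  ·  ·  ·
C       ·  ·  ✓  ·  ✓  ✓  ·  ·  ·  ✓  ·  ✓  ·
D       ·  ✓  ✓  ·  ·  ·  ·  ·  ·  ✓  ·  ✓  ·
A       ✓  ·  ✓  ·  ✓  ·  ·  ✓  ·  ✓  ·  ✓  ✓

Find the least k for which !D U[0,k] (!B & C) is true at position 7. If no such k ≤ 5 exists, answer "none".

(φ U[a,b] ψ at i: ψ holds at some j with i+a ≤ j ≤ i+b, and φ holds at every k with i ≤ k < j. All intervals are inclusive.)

2

Need earliest j ≥ 7 with (!B & C), and !D at every k in [7,j-1].
  j=7: rhs fails.
  j=8: rhs fails.
  j=9: rhs holds; lhs holds on [7,8]. k = 2.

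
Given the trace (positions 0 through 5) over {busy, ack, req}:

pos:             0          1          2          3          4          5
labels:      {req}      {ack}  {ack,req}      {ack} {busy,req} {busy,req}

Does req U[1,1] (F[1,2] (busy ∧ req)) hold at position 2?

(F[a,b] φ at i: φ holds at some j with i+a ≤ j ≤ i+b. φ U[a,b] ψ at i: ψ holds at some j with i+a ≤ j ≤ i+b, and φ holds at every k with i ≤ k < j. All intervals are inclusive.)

Need some j in [3,3] with F[1,2] (busy ∧ req), and req at every k in [2,j-1].
  j=3: F[1,2] (busy ∧ req) holds; req holds at every k in [2,2] → satisfied.

True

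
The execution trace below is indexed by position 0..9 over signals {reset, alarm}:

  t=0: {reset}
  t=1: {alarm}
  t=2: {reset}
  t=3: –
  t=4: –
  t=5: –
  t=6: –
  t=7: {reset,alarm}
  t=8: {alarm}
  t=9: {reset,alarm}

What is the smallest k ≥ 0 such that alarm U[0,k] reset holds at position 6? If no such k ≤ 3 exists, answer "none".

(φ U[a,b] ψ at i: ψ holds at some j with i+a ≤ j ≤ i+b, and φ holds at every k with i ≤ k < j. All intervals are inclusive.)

none

Need earliest j ≥ 6 with reset, and alarm at every k in [6,j-1].
  j=6: rhs fails.
  j=7: rhs holds but lhs fails at k=6.
  j=8: rhs fails.
  j=9: rhs holds but lhs fails at k=6.
No witness within the range → none.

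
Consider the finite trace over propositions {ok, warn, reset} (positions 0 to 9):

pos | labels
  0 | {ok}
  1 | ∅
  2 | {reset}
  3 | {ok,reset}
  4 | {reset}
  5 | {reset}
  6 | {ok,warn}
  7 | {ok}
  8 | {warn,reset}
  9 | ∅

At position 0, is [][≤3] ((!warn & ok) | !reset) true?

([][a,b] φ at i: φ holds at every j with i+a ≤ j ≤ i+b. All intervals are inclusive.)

No

Check ((!warn & ok) | !reset) at every j in [0,3]:
  j=0: true
  j=1: true
  j=2: false
  j=3: true
Fails at j=2 → formula fails.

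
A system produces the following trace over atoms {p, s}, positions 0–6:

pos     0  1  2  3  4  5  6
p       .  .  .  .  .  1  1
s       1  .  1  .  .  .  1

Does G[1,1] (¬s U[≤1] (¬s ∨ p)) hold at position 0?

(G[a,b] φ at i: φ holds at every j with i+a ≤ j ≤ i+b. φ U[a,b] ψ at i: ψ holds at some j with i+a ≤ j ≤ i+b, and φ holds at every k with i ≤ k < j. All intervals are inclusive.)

Check (¬s U[≤1] (¬s ∨ p)) at every j in [1,1]:
  j=1: holds
All positions satisfy it → formula holds.

Holds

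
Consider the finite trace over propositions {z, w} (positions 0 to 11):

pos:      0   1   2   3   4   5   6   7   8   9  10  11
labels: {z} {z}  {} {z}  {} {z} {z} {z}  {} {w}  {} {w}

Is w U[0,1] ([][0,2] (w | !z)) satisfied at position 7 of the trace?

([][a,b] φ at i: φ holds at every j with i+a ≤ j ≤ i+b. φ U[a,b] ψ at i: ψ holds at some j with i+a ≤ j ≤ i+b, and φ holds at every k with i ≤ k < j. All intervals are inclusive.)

Does not hold

Need some j in [7,8] with [][0,2] (w | !z), and w at every k in [7,j-1].
  j=7: [][0,2] (w | !z) — fails at 7.
  j=8: [][0,2] (w | !z) holds, but w fails at k=7 → not this j.
No j in the window works → until fails.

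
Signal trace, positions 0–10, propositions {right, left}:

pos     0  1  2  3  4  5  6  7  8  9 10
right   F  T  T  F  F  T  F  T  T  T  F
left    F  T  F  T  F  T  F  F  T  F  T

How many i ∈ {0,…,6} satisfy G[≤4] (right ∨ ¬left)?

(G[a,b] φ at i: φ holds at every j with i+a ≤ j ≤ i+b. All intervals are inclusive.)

Evaluate at each i in [0,6]:
  i=0: ✗ (fails at j=3)
  i=1: ✗ (fails at j=3)
  i=2: ✗ (fails at j=3)
  i=3: ✗ (fails at j=3)
  i=4: ✓ (all of [4,8])
  i=5: ✓ (all of [5,9])
  i=6: ✗ (fails at j=10)
Positions where it holds: {4, 5} → 2.

2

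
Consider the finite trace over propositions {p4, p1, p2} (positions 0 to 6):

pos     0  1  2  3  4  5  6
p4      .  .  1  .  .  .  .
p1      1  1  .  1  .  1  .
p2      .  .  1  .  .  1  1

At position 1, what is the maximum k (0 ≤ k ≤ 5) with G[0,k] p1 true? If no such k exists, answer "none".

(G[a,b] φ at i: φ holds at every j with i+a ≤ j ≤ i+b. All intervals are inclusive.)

p1 must hold from j=1 onward; find where it first fails.
  j=1: holds
  j=2: fails
Holds on [1,1], so largest k = 0.

0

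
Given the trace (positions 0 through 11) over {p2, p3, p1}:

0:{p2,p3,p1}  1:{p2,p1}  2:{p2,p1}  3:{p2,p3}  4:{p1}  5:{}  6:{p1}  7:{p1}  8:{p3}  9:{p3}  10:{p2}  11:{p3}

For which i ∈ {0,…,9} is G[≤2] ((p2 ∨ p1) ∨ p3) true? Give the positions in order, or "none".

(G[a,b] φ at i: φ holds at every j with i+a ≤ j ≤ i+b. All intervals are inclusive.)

Evaluate at each i in [0,9]:
  i=0: ✓ (all of [0,2])
  i=1: ✓ (all of [1,3])
  i=2: ✓ (all of [2,4])
  i=3: ✗ (fails at j=5)
  i=4: ✗ (fails at j=5)
  i=5: ✗ (fails at j=5)
  i=6: ✓ (all of [6,8])
  i=7: ✓ (all of [7,9])
  i=8: ✓ (all of [8,10])
  i=9: ✓ (all of [9,11])

0, 1, 2, 6, 7, 8, 9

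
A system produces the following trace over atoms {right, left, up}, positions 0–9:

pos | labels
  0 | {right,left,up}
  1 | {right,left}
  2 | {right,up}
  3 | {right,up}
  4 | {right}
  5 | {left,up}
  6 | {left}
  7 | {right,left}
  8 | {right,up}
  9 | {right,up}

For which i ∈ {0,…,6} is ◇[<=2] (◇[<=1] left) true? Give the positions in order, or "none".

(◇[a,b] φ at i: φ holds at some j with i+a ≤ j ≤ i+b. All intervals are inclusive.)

Evaluate at each i in [0,6]:
  i=0: ✓ (witness j=0)
  i=1: ✓ (witness j=1)
  i=2: ✓ (witness j=4)
  i=3: ✓ (witness j=4)
  i=4: ✓ (witness j=4)
  i=5: ✓ (witness j=5)
  i=6: ✓ (witness j=6)

0, 1, 2, 3, 4, 5, 6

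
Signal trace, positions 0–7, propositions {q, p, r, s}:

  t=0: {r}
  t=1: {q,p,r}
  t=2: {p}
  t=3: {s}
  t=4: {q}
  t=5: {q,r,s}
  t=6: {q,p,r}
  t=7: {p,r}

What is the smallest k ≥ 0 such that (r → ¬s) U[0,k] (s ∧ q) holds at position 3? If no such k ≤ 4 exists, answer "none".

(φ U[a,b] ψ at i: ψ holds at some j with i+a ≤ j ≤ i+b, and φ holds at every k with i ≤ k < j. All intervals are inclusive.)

2

Need earliest j ≥ 3 with (s ∧ q), and (r → ¬s) at every k in [3,j-1].
  j=3: rhs fails.
  j=4: rhs fails.
  j=5: rhs holds; lhs holds on [3,4]. k = 2.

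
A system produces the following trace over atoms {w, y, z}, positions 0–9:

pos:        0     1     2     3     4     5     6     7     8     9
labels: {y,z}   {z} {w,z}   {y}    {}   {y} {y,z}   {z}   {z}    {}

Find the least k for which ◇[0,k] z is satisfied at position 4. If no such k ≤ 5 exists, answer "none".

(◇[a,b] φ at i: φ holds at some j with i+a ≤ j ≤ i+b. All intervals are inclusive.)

Scan j = 4,5,… for z:
  j=4: fails
  j=5: fails
  j=6: holds
First hit at j=6, so smallest k = 6-4 = 2.

2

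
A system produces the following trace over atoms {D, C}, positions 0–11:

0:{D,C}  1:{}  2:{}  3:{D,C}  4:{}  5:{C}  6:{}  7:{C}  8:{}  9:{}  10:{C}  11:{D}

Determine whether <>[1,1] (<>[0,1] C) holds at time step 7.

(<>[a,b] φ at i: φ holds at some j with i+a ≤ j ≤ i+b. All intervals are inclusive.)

Check <>[0,1] C at each j in [8,8]:
  j=8: fails (none in [8,9])
No position in the window satisfies it → formula fails.

No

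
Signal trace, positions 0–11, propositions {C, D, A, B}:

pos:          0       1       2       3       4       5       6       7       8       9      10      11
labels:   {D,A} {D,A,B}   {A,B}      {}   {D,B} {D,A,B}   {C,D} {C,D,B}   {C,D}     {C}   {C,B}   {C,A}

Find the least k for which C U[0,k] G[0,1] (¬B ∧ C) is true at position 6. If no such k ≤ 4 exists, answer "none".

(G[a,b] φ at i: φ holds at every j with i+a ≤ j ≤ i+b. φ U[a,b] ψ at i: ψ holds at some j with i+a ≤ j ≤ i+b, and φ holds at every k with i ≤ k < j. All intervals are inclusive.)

Need earliest j ≥ 6 with G[0,1] (¬B ∧ C), and C at every k in [6,j-1].
  j=6: rhs fails.
  j=7: rhs fails.
  j=8: rhs holds; lhs holds on [6,7]. k = 2.

2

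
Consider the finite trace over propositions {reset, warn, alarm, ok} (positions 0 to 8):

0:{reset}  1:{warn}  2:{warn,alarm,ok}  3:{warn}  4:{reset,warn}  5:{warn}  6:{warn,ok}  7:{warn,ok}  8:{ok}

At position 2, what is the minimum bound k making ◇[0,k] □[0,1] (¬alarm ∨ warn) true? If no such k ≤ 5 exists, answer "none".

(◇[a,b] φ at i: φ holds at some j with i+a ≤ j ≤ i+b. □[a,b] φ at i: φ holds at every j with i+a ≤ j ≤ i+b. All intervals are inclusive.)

0

Scan j = 2,3,… for □[0,1] (¬alarm ∨ warn):
  j=2: holds
First hit at j=2, so smallest k = 2-2 = 0.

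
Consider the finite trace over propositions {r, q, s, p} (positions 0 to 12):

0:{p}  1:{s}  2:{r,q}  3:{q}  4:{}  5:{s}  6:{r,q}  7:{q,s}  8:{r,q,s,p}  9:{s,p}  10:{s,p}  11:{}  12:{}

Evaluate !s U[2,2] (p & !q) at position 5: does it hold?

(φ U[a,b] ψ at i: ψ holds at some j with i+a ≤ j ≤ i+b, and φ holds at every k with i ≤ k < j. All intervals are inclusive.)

Need some j in [7,7] with (p & !q), and !s at every k in [5,j-1].
  j=7: (p & !q) false.
No j in the window works → until fails.

False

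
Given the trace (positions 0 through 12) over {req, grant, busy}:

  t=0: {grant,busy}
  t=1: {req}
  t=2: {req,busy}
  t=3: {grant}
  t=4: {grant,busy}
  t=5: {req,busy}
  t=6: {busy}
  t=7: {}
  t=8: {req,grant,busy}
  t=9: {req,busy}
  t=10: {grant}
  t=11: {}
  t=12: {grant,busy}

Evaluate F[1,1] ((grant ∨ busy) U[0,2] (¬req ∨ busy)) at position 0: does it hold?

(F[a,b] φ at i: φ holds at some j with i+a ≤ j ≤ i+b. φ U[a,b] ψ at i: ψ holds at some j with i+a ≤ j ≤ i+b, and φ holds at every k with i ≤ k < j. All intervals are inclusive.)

False

Check ((grant ∨ busy) U[0,2] (¬req ∨ busy)) at each j in [1,1]:
  j=1: fails
No position in the window satisfies it → formula fails.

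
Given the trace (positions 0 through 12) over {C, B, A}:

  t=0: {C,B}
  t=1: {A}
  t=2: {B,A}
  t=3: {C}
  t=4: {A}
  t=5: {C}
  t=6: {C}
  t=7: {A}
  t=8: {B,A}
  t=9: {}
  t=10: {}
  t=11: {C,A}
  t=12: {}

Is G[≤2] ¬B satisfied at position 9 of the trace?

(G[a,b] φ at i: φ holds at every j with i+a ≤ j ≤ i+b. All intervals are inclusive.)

Check ¬B at every j in [9,11]:
  j=9: true
  j=10: true
  j=11: true
All positions satisfy it → formula holds.

Holds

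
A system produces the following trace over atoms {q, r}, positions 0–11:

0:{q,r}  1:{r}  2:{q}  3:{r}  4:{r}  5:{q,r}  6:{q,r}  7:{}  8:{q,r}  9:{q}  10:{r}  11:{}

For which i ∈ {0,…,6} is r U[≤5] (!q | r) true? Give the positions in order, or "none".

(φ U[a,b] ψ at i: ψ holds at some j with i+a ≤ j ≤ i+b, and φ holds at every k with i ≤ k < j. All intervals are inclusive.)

0, 1, 3, 4, 5, 6

Evaluate at each i in [0,6]:
  i=0: ✓ (rhs at j=0)
  i=1: ✓ (rhs at j=1)
  i=2: ✗ (lhs fails at k=2 before rhs at j=3)
  i=3: ✓ (rhs at j=3)
  i=4: ✓ (rhs at j=4)
  i=5: ✓ (rhs at j=5)
  i=6: ✓ (rhs at j=6)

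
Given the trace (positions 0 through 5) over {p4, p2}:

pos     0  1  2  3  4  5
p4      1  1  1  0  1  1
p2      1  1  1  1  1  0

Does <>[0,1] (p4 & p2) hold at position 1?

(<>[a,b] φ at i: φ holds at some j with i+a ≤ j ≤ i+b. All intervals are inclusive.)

Check (p4 & p2) at each j in [1,2]:
  j=1: true
  j=2: true
Found at j=1 → formula holds.

Yes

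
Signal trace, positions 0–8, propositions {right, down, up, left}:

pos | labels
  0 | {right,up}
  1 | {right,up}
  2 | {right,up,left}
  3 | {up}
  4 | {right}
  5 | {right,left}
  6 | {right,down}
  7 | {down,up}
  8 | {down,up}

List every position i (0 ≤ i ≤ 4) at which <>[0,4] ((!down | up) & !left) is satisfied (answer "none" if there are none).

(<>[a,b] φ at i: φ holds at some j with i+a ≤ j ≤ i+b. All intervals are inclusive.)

Evaluate at each i in [0,4]:
  i=0: ✓ (witness j=0)
  i=1: ✓ (witness j=1)
  i=2: ✓ (witness j=3)
  i=3: ✓ (witness j=3)
  i=4: ✓ (witness j=4)

0, 1, 2, 3, 4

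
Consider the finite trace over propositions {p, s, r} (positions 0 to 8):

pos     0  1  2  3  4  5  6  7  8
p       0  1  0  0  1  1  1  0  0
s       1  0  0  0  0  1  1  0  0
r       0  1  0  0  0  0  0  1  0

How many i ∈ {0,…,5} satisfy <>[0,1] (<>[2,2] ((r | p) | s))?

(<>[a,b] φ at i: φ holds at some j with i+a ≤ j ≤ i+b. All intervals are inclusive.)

5

Evaluate at each i in [0,5]:
  i=0: ✗ (none in [0,1])
  i=1: ✓ (witness j=2)
  i=2: ✓ (witness j=2)
  i=3: ✓ (witness j=3)
  i=4: ✓ (witness j=4)
  i=5: ✓ (witness j=5)
Positions where it holds: {1, 2, 3, 4, 5} → 5.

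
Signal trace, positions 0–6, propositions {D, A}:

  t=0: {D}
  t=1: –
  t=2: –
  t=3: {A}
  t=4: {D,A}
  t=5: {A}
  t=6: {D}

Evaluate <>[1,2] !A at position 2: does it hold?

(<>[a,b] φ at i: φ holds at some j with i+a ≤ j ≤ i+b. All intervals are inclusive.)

False

Check !A at each j in [3,4]:
  j=3: false
  j=4: false
No position in the window satisfies it → formula fails.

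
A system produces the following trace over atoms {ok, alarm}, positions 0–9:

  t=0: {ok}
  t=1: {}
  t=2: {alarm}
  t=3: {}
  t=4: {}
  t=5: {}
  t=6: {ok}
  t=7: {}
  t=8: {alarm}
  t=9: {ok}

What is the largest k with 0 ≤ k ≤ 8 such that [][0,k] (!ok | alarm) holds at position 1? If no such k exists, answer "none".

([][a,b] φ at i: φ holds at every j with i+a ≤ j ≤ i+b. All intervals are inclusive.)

4

(!ok | alarm) must hold from j=1 onward; find where it first fails.
  j=1: holds
  j=2: holds
  j=3: holds
  j=4: holds
  j=5: holds
  j=6: fails
Holds on [1,5], so largest k = 4.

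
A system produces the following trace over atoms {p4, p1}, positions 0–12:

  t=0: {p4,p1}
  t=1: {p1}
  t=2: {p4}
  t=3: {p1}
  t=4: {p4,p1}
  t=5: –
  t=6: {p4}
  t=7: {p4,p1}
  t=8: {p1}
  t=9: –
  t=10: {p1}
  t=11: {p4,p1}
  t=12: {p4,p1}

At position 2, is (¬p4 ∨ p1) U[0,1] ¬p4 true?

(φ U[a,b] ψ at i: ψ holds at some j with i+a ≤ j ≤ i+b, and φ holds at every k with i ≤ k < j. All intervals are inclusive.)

No

Need some j in [2,3] with ¬p4, and (¬p4 ∨ p1) at every k in [2,j-1].
  j=2: ¬p4 false.
  j=3: ¬p4 holds, but (¬p4 ∨ p1) fails at k=2 → not this j.
No j in the window works → until fails.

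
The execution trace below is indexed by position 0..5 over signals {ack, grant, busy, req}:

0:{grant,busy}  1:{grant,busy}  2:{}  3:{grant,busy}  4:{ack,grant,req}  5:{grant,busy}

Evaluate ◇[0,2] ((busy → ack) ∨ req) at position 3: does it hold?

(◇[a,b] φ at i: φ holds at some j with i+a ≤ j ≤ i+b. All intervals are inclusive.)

Check ((busy → ack) ∨ req) at each j in [3,5]:
  j=3: false
  j=4: true
  j=5: false
Found at j=4 → formula holds.

Yes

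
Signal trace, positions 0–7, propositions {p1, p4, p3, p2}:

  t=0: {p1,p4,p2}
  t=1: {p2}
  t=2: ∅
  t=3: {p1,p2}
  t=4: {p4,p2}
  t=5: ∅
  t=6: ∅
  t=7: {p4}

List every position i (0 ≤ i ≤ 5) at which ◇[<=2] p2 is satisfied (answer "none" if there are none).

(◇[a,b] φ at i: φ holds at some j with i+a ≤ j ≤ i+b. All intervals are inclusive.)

Evaluate at each i in [0,5]:
  i=0: ✓ (witness j=0)
  i=1: ✓ (witness j=1)
  i=2: ✓ (witness j=3)
  i=3: ✓ (witness j=3)
  i=4: ✓ (witness j=4)
  i=5: ✗ (none in [5,7])

0, 1, 2, 3, 4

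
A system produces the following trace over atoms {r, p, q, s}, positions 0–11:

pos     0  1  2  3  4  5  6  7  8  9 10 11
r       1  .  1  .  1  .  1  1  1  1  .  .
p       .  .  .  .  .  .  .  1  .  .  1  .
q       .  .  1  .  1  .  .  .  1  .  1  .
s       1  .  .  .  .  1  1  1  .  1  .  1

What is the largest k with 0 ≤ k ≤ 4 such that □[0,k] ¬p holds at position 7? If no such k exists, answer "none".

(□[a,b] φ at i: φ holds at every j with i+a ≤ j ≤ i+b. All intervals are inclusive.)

none

¬p must hold from j=7 onward; find where it first fails.
  j=7: fails → no k works.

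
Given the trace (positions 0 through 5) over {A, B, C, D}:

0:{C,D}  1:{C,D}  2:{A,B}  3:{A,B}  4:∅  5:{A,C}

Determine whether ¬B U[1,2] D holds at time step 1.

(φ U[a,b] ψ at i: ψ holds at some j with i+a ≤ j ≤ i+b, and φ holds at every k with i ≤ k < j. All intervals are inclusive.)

False

Need some j in [2,3] with D, and ¬B at every k in [1,j-1].
  j=2: D false.
  j=3: D false.
No j in the window works → until fails.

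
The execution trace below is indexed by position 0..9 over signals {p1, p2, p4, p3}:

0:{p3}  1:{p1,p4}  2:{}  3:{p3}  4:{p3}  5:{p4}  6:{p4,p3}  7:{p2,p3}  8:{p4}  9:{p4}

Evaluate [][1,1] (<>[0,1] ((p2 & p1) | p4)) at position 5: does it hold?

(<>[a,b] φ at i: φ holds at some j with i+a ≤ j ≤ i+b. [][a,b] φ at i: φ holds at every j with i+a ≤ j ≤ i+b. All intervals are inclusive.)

Yes

Check <>[0,1] ((p2 & p1) | p4) at every j in [6,6]:
  j=6: holds (witness at 6)
All positions satisfy it → formula holds.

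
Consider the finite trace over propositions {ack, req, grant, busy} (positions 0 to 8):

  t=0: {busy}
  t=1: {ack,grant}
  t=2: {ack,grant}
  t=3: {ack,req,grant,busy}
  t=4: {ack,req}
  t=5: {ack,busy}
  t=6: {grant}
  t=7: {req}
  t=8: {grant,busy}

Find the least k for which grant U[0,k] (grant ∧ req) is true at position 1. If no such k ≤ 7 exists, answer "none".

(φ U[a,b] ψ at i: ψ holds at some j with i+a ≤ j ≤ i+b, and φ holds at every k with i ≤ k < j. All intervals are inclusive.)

2

Need earliest j ≥ 1 with (grant ∧ req), and grant at every k in [1,j-1].
  j=1: rhs fails.
  j=2: rhs fails.
  j=3: rhs holds; lhs holds on [1,2]. k = 2.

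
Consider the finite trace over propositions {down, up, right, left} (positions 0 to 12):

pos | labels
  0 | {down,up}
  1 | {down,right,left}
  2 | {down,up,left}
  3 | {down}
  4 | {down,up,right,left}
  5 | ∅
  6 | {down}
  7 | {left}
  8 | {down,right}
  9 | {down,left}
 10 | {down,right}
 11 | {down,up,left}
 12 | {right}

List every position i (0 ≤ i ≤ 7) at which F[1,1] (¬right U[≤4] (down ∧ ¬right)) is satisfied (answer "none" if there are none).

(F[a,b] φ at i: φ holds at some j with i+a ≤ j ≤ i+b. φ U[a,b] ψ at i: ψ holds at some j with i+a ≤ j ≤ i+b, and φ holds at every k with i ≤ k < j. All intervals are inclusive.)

1, 2, 4, 5

Evaluate at each i in [0,7]:
  i=0: ✗ (none in [1,1])
  i=1: ✓ (witness j=2)
  i=2: ✓ (witness j=3)
  i=3: ✗ (none in [4,4])
  i=4: ✓ (witness j=5)
  i=5: ✓ (witness j=6)
  i=6: ✗ (none in [7,7])
  i=7: ✗ (none in [8,8])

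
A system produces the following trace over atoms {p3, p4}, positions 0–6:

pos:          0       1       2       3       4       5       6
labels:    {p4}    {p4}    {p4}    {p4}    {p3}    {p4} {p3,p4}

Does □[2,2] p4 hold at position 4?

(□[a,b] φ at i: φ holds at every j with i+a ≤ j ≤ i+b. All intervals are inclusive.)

Holds

Check p4 at every j in [6,6]:
  j=6: true
All positions satisfy it → formula holds.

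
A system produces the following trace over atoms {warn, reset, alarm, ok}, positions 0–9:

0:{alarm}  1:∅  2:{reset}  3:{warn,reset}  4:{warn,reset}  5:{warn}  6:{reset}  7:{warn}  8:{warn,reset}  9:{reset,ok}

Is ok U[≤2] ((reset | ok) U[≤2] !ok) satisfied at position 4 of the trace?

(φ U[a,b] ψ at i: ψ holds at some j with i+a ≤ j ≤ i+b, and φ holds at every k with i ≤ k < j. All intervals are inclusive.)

Yes

Need some j in [4,6] with ((reset | ok) U[≤2] !ok), and ok at every k in [4,j-1].
  j=4: ((reset | ok) U[≤2] !ok) holds; no prefix to check → satisfied.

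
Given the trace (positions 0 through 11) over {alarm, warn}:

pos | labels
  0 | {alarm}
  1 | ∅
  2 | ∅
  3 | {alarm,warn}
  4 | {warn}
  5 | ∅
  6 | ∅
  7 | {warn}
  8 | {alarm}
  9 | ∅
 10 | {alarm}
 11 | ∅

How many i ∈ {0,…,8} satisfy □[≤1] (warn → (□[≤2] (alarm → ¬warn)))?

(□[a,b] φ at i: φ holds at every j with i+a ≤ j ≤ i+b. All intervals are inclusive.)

Evaluate at each i in [0,8]:
  i=0: ✓ (all of [0,1])
  i=1: ✓ (all of [1,2])
  i=2: ✗ (fails at j=3)
  i=3: ✗ (fails at j=3)
  i=4: ✓ (all of [4,5])
  i=5: ✓ (all of [5,6])
  i=6: ✓ (all of [6,7])
  i=7: ✓ (all of [7,8])
  i=8: ✓ (all of [8,9])
Positions where it holds: {0, 1, 4, 5, 6, 7, 8} → 7.

7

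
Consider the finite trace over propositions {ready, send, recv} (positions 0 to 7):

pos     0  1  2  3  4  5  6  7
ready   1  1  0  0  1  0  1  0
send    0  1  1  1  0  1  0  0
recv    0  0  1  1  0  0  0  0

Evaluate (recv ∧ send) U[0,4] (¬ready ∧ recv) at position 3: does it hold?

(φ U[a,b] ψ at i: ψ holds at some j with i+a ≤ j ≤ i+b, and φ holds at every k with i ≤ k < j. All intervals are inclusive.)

True

Need some j in [3,7] with (¬ready ∧ recv), and (recv ∧ send) at every k in [3,j-1].
  j=3: (¬ready ∧ recv) holds; no prefix to check → satisfied.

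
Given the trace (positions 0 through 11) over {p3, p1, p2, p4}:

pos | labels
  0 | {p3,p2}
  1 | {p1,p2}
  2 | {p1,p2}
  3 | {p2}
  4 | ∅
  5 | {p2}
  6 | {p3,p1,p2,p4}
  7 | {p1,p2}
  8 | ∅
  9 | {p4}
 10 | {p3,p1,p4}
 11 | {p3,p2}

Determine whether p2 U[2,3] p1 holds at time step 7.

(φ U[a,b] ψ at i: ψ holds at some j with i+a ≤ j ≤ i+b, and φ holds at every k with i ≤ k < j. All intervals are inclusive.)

False

Need some j in [9,10] with p1, and p2 at every k in [7,j-1].
  j=9: p1 false.
  j=10: p1 holds, but p2 fails at k=8 → not this j.
No j in the window works → until fails.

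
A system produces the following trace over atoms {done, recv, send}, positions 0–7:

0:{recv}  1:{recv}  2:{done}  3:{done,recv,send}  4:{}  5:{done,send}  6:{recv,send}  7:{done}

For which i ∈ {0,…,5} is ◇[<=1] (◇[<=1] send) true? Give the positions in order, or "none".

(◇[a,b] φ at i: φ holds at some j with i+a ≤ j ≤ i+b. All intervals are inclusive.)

Evaluate at each i in [0,5]:
  i=0: ✗ (none in [0,1])
  i=1: ✓ (witness j=2)
  i=2: ✓ (witness j=2)
  i=3: ✓ (witness j=3)
  i=4: ✓ (witness j=4)
  i=5: ✓ (witness j=5)

1, 2, 3, 4, 5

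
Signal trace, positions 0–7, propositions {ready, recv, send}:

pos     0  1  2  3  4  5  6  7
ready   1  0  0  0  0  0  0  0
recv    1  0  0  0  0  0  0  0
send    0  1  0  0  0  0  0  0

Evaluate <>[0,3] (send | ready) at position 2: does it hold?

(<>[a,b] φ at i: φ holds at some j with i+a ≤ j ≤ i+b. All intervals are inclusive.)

Check (send | ready) at each j in [2,5]:
  j=2: false
  j=3: false
  j=4: false
  j=5: false
No position in the window satisfies it → formula fails.

Does not hold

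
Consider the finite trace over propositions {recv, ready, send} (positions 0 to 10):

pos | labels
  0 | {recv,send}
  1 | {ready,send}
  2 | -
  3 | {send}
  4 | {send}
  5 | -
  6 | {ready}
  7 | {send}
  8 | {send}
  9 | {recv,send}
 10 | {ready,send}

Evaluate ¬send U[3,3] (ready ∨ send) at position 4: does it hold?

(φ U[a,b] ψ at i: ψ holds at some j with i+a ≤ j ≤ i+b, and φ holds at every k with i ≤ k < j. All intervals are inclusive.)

Need some j in [7,7] with (ready ∨ send), and ¬send at every k in [4,j-1].
  j=7: (ready ∨ send) holds, but ¬send fails at k=4 → not this j.
No j in the window works → until fails.

No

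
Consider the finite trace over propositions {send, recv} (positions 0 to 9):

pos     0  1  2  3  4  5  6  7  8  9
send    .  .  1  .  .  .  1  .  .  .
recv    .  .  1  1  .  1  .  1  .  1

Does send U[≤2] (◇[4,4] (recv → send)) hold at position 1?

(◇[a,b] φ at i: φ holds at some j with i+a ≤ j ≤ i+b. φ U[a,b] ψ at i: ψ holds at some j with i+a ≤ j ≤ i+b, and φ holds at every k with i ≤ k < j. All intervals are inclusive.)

No

Need some j in [1,3] with ◇[4,4] (recv → send), and send at every k in [1,j-1].
  j=1: ◇[4,4] (recv → send) — fails (none in [5,5]).
  j=2: ◇[4,4] (recv → send) holds, but send fails at k=1 → not this j.
  j=3: ◇[4,4] (recv → send) — fails (none in [7,7]).
No j in the window works → until fails.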